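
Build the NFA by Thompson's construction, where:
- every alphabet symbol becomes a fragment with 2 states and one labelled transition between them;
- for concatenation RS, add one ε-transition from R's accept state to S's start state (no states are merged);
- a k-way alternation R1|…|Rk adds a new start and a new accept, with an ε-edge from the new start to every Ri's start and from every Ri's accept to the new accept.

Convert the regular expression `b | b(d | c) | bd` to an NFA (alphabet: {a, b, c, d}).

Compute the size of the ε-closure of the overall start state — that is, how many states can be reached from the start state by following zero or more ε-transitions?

Compute the ε-closure size of each fragment's start state recursively; a symbol fragment's start has no outgoing ε-edge, so its closure is just itself (size 1).
  d | c — |closure| = 1 + 1 + 1 = 3 (the new accept is not ε-reachable since no branch accepts ε)
  b(d | c) — |closure| equals the left operand's closure size = 1 (its accept is not ε-reachable, so the closure stops there)
  bd — same as the first factor's closure: |closure| = 1
  b | b(d | c) | bd — |closure| = 1 + 1 + 1 + 1 = 4 (the new accept is not ε-reachable since no branch accepts ε)

4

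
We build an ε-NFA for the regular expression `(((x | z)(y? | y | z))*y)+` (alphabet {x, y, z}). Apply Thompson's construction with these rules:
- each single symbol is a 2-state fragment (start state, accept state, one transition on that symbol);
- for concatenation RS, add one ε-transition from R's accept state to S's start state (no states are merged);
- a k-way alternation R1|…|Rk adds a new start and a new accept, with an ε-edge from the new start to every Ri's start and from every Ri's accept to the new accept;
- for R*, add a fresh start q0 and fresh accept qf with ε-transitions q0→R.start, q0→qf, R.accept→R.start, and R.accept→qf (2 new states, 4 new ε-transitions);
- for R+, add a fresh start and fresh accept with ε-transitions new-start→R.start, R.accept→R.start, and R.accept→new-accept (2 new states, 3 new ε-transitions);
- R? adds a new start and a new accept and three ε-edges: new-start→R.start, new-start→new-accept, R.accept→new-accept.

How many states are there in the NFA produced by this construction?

22

Bottom-up over the parse tree:
Each of the 6 symbol leaves contributes a 2-state fragment.
  x | z = 6 states
  y? = 4 states
  y? | y | z = 10 states
  (x | z)(y? | y | z) = 16 states
  ((x | z)(y? | y | z))* = 18 states
  ((x | z)(y? | y | z))*y = 20 states
  (((x | z)(y? | y | z))*y)+ = 22 states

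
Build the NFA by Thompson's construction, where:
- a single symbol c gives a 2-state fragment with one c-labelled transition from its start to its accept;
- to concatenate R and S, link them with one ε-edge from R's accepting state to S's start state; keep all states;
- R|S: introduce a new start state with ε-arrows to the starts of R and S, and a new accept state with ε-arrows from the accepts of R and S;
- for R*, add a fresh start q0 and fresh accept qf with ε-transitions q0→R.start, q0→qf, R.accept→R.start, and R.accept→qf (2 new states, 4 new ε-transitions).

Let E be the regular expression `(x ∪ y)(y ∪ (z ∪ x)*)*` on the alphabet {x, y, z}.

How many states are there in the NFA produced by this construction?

Recursing over subexpressions:
Each of the 5 symbol leaves contributes a 2-state fragment.
  x ∪ y → 6 states
  z ∪ x → 6 states
  (z ∪ x)* → 8 states
  y ∪ (z ∪ x)* → 12 states
  (y ∪ (z ∪ x)*)* → 14 states
  (x ∪ y)(y ∪ (z ∪ x)*)* → 20 states

20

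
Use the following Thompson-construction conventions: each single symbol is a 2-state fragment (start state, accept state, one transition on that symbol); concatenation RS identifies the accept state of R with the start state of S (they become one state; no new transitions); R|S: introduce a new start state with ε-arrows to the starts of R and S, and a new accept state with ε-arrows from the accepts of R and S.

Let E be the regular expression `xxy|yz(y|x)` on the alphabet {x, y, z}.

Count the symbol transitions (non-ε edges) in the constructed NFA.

Per subexpression:
Each of the 7 symbol leaves contributes exactly 1 symbol transition.
  xxy → 3 symbol transitions
  y|x → 2 symbol transitions
  yz(y|x) → 4 symbol transitions
  xxy|yz(y|x) → 7 symbol transitions

7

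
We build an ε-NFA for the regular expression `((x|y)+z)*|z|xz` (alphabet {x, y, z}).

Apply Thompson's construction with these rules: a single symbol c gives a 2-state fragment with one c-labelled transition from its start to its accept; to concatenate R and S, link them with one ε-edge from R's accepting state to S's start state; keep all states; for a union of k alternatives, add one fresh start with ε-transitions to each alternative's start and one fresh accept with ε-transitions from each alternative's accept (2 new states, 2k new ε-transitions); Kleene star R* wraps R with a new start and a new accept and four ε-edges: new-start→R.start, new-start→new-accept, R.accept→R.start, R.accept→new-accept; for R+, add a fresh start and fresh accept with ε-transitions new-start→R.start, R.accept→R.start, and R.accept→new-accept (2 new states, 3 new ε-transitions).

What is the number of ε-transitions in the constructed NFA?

Bottom-up over the parse tree:
Each of the 6 symbol leaves contributes 0 ε-transitions.
  x|y = 4 ε-transitions
  (x|y)+ = 7 ε-transitions
  (x|y)+z = 8 ε-transitions
  ((x|y)+z)* = 12 ε-transitions
  xz = 1 ε-transition
  ((x|y)+z)*|z|xz = 19 ε-transitions

19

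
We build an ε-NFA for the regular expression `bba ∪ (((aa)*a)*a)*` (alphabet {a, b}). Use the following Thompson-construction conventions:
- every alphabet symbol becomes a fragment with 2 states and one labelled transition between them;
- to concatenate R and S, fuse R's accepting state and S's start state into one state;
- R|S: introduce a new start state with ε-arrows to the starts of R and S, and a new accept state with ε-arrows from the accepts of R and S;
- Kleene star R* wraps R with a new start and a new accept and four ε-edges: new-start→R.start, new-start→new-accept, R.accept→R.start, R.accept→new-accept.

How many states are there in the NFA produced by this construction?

17

Bottom-up over the parse tree:
Each of the 7 symbol leaves contributes a 2-state fragment.
  bba → 4 states
  aa → 3 states
  (aa)* → 5 states
  (aa)*a → 6 states
  ((aa)*a)* → 8 states
  ((aa)*a)*a → 9 states
  (((aa)*a)*a)* → 11 states
  bba ∪ (((aa)*a)*a)* → 17 states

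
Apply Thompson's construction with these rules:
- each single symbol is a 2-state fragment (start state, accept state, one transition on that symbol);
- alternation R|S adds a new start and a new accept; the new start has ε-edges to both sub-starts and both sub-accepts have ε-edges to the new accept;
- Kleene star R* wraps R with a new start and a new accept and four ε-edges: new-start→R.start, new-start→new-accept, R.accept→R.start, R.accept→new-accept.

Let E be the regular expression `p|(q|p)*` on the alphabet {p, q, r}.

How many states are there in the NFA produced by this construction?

12

Recursing over subexpressions:
Each of the 3 symbol leaves contributes a 2-state fragment.
  q|p = 6 states
  (q|p)* = 8 states
  p|(q|p)* = 12 states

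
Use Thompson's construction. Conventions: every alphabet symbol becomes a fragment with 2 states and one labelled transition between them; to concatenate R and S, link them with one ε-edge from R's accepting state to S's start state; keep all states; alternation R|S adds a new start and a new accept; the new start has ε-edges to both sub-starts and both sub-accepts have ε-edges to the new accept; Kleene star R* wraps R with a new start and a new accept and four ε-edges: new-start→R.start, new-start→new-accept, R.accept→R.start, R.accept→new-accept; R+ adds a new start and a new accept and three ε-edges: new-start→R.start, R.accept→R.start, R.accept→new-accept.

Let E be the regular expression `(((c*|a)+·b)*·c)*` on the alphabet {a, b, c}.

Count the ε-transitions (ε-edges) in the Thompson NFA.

21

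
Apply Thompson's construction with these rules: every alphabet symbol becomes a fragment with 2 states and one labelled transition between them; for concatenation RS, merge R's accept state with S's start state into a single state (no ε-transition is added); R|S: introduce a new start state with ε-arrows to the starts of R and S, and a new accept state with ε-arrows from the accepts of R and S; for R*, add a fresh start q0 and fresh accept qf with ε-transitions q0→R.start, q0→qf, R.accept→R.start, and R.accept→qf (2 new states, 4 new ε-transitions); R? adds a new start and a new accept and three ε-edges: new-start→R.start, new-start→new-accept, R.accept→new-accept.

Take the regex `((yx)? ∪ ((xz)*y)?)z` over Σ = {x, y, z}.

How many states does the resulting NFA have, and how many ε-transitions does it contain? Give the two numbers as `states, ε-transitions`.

Bottom-up over the parse tree:
Each of the 6 symbol leaves contributes 2 states and 0 ε-transitions.
  yx : 3 states, 0 ε-transitions
  (yx)? : 5 states, 3 ε-transitions
  xz : 3 states, 0 ε-transitions
  (xz)* : 5 states, 4 ε-transitions
  (xz)*y : 6 states, 4 ε-transitions
  ((xz)*y)? : 8 states, 7 ε-transitions
  (yx)? ∪ ((xz)*y)? : 15 states, 14 ε-transitions
  ((yx)? ∪ ((xz)*y)?)z : 16 states, 14 ε-transitions

16, 14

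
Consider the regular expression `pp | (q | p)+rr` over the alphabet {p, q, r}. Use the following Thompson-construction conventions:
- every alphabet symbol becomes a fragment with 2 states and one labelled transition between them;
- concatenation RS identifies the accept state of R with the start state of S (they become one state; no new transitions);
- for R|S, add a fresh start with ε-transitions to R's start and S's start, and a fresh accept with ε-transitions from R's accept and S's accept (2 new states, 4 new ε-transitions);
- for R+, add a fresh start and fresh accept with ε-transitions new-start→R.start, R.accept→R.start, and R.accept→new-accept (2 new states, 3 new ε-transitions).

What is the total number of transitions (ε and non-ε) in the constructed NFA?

Bottom-up over the parse tree:
Each of the 6 symbol leaves contributes 1 transition (1 symbol, 0 ε).
  pp — 2 transitions (2 symbol, 0 ε)
  q | p — 6 transitions (2 symbol, 4 ε)
  (q | p)+ — 9 transitions (2 symbol, 7 ε)
  (q | p)+rr — 11 transitions (4 symbol, 7 ε)
  pp | (q | p)+rr — 17 transitions (6 symbol, 11 ε)

17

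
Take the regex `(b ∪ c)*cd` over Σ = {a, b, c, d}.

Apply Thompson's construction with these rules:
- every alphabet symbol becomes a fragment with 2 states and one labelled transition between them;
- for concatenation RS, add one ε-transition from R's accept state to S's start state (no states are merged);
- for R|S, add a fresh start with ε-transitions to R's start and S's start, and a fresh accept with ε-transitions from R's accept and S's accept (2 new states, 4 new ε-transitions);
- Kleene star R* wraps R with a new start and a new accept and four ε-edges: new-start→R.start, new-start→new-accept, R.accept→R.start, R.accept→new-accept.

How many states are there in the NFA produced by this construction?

12

Building bottom-up:
Each of the 4 symbol leaves contributes a 2-state fragment.
  b ∪ c = 6 states
  (b ∪ c)* = 8 states
  (b ∪ c)*cd = 12 states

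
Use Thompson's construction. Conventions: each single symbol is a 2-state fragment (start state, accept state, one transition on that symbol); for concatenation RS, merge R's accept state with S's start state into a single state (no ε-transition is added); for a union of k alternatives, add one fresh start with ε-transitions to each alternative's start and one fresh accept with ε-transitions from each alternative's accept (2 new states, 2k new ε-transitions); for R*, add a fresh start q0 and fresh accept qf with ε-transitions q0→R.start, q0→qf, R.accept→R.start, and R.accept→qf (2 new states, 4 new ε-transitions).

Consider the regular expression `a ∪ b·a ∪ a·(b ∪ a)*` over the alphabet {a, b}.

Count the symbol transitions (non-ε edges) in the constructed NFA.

Bottom-up over the parse tree:
Each of the 6 symbol leaves contributes exactly 1 symbol transition.
  b·a = 2 symbol transitions
  b ∪ a = 2 symbol transitions
  (b ∪ a)* = 2 symbol transitions
  a·(b ∪ a)* = 3 symbol transitions
  a ∪ b·a ∪ a·(b ∪ a)* = 6 symbol transitions

6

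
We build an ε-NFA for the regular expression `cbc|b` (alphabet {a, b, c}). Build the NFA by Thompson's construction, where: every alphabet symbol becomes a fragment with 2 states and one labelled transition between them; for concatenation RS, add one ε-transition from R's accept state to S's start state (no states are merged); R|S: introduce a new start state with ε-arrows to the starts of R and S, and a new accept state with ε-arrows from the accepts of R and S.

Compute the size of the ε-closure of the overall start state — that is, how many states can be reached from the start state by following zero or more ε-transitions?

3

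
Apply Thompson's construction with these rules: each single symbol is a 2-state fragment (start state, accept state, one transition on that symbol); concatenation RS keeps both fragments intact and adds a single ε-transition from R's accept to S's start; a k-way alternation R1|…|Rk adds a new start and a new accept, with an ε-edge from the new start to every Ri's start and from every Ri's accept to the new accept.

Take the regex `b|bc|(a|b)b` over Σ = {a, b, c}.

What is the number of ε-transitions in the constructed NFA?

12

By structural recursion:
Each of the 6 symbol leaves contributes 0 ε-transitions.
  bc : 1 ε-transition
  a|b : 4 ε-transitions
  (a|b)b : 5 ε-transitions
  b|bc|(a|b)b : 12 ε-transitions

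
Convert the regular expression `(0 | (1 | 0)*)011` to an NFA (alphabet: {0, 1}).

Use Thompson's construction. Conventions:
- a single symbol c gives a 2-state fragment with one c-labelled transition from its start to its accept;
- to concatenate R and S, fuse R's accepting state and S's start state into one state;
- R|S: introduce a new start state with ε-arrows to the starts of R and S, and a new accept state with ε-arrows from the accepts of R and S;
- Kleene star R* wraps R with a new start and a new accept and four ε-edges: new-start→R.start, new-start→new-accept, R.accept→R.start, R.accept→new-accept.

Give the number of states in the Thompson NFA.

By structural recursion:
Each of the 6 symbol leaves contributes a 2-state fragment.
  1 | 0 = 6 states
  (1 | 0)* = 8 states
  0 | (1 | 0)* = 12 states
  (0 | (1 | 0)*)011 = 15 states

15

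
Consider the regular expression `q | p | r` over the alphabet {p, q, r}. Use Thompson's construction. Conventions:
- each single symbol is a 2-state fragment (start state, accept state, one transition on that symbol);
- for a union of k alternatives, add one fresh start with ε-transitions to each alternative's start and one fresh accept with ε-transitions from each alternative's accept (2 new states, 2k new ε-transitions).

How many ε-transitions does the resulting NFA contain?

Per subexpression:
Each of the 3 symbol leaves contributes 0 ε-transitions.
  q | p | r = 6 ε-transitions

6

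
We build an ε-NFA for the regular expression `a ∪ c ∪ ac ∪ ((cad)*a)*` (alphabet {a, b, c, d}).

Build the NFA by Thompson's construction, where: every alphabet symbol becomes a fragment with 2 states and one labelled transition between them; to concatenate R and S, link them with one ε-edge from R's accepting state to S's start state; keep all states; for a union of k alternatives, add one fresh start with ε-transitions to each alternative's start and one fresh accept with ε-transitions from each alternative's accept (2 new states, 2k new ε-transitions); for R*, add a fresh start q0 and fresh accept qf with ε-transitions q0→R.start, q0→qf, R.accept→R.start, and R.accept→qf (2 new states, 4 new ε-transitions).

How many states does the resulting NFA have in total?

By structural recursion:
Each of the 8 symbol leaves contributes a 2-state fragment.
  ac = 4 states
  cad = 6 states
  (cad)* = 8 states
  (cad)*a = 10 states
  ((cad)*a)* = 12 states
  a ∪ c ∪ ac ∪ ((cad)*a)* = 22 states

22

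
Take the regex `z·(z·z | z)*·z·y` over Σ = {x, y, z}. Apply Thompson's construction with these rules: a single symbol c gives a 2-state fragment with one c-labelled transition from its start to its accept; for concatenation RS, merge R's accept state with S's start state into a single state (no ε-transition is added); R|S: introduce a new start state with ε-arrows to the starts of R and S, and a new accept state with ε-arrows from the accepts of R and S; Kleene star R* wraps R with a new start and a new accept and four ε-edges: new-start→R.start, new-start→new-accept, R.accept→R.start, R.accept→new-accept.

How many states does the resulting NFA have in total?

Per subexpression:
Each of the 6 symbol leaves contributes a 2-state fragment.
  z·z — 3 states
  z·z | z — 7 states
  (z·z | z)* — 9 states
  z·(z·z | z)*·z·y — 12 states

12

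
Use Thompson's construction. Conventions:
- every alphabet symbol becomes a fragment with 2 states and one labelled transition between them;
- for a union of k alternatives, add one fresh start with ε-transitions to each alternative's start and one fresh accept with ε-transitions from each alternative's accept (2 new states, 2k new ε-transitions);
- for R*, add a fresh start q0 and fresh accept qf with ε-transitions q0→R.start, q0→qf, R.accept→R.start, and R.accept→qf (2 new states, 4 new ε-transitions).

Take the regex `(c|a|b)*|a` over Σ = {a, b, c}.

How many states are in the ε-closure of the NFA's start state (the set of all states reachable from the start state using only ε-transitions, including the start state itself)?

9

Compute the ε-closure size of each fragment's start state recursively; a symbol fragment's start has no outgoing ε-edge, so its closure is just itself (size 1).
  c|a|b → new start ε-reaches every alternative's start; none of them accept ε, so the new accept is not reached: |closure| = 1 + 1 + 1 + 1 = 4
  (c|a|b)* → the star's fresh start ε-reaches both the body's start and the fresh accept: |closure| = 2 + 4 = 6
  (c|a|b)*|a → |closure| = 1 (new start) + (6 + 1) + 1 (new accept, since some branch ε-reaches its own accept) = 9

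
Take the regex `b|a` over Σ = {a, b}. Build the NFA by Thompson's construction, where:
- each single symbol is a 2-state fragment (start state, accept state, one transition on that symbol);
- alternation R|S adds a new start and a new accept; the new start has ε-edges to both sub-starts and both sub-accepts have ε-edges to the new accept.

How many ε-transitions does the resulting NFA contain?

Building bottom-up:
Each of the 2 symbol leaves contributes 0 ε-transitions.
  b|a : 4 ε-transitions

4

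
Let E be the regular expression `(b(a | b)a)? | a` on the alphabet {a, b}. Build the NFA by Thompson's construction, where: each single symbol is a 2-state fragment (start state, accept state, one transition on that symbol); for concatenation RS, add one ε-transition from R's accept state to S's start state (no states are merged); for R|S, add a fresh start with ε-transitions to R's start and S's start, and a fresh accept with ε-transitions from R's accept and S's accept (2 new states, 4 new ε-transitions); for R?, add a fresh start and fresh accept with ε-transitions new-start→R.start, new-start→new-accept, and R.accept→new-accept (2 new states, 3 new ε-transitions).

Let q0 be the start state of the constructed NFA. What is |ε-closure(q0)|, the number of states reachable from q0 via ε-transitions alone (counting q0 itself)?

Work bottom-up. For each fragment F, track |ε-closure(F.start)| and whether F's accept lies in that closure (i.e. whether F accepts ε). A single-symbol fragment has closure size 1 and does not accept ε.
  a | b — |ε-closure| = 1 + 1 + 1 = 3 (the new accept is not ε-reachable since no branch accepts ε)
  b(a | b)a — |ε-closure| equals the left operand's closure size = 1 (its accept is not ε-reachable, so the closure stops there)
  (b(a | b)a)? — new start has ε-edges to the inner start and to the new accept, so |ε-closure| = 2 + 1 = 3
  (b(a | b)a)? | a — |ε-closure| = 1 (new start) + (3 + 1) + 1 (new accept, since some branch ε-reaches its own accept) = 6

6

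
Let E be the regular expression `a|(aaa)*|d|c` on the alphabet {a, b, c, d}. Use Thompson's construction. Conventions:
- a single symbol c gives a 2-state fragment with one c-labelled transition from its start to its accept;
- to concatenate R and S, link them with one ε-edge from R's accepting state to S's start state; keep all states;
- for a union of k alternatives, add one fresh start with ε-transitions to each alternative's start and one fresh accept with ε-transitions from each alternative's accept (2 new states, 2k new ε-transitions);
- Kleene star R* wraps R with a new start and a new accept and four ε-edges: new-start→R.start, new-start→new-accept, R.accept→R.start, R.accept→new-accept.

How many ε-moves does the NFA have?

Recursing over subexpressions:
Each of the 6 symbol leaves contributes 0 ε-transitions.
  aaa = 2 ε-transitions
  (aaa)* = 6 ε-transitions
  a|(aaa)*|d|c = 14 ε-transitions

14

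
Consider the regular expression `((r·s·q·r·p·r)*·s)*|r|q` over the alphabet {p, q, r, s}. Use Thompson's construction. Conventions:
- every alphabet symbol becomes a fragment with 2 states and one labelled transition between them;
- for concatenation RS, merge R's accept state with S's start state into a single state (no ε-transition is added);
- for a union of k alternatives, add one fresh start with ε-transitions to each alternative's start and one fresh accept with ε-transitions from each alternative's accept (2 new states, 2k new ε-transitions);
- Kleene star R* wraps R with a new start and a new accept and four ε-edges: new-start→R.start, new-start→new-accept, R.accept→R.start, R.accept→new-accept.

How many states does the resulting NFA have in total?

By structural recursion:
Each of the 9 symbol leaves contributes a 2-state fragment.
  r·s·q·r·p·r : 7 states
  (r·s·q·r·p·r)* : 9 states
  (r·s·q·r·p·r)*·s : 10 states
  ((r·s·q·r·p·r)*·s)* : 12 states
  ((r·s·q·r·p·r)*·s)*|r|q : 18 states

18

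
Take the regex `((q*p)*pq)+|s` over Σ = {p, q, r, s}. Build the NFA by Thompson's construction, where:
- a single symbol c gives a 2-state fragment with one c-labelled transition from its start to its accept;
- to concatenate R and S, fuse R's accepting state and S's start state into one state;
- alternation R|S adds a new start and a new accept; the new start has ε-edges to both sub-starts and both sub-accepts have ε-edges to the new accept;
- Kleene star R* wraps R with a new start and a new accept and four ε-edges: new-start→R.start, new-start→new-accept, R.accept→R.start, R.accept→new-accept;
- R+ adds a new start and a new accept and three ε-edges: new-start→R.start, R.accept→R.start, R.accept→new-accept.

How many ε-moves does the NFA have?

15

Building bottom-up:
Each of the 5 symbol leaves contributes 0 ε-transitions.
  q* = 4 ε-transitions
  q*p = 4 ε-transitions
  (q*p)* = 8 ε-transitions
  (q*p)*pq = 8 ε-transitions
  ((q*p)*pq)+ = 11 ε-transitions
  ((q*p)*pq)+|s = 15 ε-transitions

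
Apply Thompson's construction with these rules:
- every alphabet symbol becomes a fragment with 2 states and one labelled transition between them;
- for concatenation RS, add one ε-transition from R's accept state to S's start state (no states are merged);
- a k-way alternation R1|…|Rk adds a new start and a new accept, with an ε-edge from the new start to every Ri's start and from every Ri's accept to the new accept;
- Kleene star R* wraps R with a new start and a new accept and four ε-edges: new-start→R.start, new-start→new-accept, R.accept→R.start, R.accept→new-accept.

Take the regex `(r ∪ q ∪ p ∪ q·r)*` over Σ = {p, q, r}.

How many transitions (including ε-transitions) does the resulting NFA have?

18

Per subexpression:
Each of the 5 symbol leaves contributes 1 transition (1 symbol, 0 ε).
  q·r : 3 transitions (2 symbol, 1 ε)
  r ∪ q ∪ p ∪ q·r : 14 transitions (5 symbol, 9 ε)
  (r ∪ q ∪ p ∪ q·r)* : 18 transitions (5 symbol, 13 ε)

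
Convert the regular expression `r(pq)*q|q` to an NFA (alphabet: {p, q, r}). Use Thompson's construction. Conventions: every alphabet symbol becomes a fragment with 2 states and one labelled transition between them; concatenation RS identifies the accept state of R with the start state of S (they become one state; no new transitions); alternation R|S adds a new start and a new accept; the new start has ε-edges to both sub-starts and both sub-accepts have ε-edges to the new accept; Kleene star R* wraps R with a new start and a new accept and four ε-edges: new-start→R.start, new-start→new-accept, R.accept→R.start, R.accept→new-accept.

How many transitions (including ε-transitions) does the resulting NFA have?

Recursing over subexpressions:
Each of the 5 symbol leaves contributes 1 transition (1 symbol, 0 ε).
  pq → 2 transitions (2 symbol, 0 ε)
  (pq)* → 6 transitions (2 symbol, 4 ε)
  r(pq)*q → 8 transitions (4 symbol, 4 ε)
  r(pq)*q|q → 13 transitions (5 symbol, 8 ε)

13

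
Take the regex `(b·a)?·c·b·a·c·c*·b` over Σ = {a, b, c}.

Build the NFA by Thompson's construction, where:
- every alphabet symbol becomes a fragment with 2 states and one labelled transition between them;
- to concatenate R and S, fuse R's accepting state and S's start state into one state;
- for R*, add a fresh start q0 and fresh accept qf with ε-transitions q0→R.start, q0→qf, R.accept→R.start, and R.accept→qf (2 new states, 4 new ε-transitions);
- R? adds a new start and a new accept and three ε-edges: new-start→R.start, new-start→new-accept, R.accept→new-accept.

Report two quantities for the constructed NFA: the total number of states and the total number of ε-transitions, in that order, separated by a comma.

13, 7

Per subexpression:
Each of the 8 symbol leaves contributes 2 states and 0 ε-transitions.
  b·a → 3 states, 0 ε-transitions
  (b·a)? → 5 states, 3 ε-transitions
  c* → 4 states, 4 ε-transitions
  (b·a)?·c·b·a·c·c*·b → 13 states, 7 ε-transitions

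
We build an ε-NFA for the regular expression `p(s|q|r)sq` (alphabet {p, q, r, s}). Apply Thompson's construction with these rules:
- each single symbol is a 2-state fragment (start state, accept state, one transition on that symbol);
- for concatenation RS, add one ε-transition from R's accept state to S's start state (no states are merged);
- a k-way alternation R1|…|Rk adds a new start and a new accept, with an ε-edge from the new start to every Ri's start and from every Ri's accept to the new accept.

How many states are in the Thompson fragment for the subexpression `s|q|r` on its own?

Fragment for `s|q|r`:
Each of the 3 symbol leaves contributes a 2-state fragment.
  s|q|r : 8 states

8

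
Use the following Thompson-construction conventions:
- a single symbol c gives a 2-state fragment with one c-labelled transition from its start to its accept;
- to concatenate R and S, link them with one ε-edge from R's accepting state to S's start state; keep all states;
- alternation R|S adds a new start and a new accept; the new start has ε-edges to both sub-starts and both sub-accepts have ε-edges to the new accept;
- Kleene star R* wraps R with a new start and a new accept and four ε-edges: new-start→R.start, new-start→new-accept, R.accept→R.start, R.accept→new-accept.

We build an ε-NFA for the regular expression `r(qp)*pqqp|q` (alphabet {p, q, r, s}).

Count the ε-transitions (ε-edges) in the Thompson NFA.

14

Per subexpression:
Each of the 8 symbol leaves contributes 0 ε-transitions.
  qp = 1 ε-transition
  (qp)* = 5 ε-transitions
  r(qp)*pqqp = 10 ε-transitions
  r(qp)*pqqp|q = 14 ε-transitions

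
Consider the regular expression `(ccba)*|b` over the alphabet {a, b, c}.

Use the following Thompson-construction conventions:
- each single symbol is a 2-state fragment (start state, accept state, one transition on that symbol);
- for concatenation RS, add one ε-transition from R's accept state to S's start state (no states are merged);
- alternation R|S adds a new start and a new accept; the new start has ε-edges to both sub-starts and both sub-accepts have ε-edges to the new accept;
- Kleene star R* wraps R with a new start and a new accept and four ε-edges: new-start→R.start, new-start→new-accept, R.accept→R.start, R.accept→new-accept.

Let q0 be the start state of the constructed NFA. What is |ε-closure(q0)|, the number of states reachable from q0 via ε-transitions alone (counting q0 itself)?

6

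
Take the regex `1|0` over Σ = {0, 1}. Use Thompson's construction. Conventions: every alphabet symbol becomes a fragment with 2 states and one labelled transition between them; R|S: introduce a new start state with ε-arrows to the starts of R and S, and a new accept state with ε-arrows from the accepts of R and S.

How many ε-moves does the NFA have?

4

By structural recursion:
Each of the 2 symbol leaves contributes 0 ε-transitions.
  1|0 : 4 ε-transitions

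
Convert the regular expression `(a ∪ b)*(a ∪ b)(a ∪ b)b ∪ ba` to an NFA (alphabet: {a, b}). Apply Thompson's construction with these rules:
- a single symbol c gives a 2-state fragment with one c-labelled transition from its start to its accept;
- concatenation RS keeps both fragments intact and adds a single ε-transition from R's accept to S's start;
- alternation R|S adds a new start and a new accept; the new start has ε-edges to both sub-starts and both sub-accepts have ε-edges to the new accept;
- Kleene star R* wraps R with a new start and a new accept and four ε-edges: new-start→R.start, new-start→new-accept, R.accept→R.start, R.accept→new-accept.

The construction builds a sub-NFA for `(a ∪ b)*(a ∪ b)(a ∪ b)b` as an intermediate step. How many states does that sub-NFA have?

22

Fragment for `(a ∪ b)*(a ∪ b)(a ∪ b)b`:
Each of the 7 symbol leaves contributes a 2-state fragment.
  a ∪ b : 6 states
  (a ∪ b)* : 8 states
  a ∪ b : 6 states
  a ∪ b : 6 states
  (a ∪ b)*(a ∪ b)(a ∪ b)b : 22 states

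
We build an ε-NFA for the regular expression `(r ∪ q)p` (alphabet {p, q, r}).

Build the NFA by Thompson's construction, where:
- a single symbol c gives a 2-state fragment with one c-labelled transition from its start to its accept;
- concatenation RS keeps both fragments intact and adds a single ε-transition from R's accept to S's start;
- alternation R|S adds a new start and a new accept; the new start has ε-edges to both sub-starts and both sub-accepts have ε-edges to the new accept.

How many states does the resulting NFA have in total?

8

By structural recursion:
Each of the 3 symbol leaves contributes a 2-state fragment.
  r ∪ q → 6 states
  (r ∪ q)p → 8 states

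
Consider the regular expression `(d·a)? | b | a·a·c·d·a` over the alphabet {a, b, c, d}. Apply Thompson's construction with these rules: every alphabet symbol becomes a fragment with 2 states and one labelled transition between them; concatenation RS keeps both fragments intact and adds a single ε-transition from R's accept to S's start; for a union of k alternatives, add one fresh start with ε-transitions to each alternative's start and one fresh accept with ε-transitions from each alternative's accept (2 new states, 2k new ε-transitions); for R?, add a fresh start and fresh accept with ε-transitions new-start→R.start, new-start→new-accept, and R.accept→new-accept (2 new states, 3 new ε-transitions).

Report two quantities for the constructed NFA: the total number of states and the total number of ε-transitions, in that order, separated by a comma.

20, 14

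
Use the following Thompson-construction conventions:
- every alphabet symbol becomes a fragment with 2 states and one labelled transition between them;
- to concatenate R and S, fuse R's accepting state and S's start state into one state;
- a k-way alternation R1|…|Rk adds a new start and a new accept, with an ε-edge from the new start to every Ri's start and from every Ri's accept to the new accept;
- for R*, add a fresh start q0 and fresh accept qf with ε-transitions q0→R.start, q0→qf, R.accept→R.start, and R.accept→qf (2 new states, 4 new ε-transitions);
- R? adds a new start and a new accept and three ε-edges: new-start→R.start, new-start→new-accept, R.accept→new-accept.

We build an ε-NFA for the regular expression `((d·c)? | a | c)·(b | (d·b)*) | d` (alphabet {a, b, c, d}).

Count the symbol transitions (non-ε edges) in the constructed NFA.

8

Recursing over subexpressions:
Each of the 8 symbol leaves contributes exactly 1 symbol transition.
  d·c — 2 symbol transitions
  (d·c)? — 2 symbol transitions
  (d·c)? | a | c — 4 symbol transitions
  d·b — 2 symbol transitions
  (d·b)* — 2 symbol transitions
  b | (d·b)* — 3 symbol transitions
  ((d·c)? | a | c)·(b | (d·b)*) — 7 symbol transitions
  ((d·c)? | a | c)·(b | (d·b)*) | d — 8 symbol transitions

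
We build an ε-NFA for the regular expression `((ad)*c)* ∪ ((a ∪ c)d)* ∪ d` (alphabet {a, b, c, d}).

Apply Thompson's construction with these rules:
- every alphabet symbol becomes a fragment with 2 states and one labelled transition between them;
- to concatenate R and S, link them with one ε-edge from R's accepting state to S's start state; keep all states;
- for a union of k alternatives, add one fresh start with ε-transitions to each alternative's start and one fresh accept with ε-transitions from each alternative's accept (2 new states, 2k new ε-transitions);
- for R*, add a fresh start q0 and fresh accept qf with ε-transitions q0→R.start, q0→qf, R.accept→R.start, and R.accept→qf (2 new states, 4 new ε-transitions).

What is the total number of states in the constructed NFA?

Per subexpression:
Each of the 7 symbol leaves contributes a 2-state fragment.
  ad : 4 states
  (ad)* : 6 states
  (ad)*c : 8 states
  ((ad)*c)* : 10 states
  a ∪ c : 6 states
  (a ∪ c)d : 8 states
  ((a ∪ c)d)* : 10 states
  ((ad)*c)* ∪ ((a ∪ c)d)* ∪ d : 24 states

24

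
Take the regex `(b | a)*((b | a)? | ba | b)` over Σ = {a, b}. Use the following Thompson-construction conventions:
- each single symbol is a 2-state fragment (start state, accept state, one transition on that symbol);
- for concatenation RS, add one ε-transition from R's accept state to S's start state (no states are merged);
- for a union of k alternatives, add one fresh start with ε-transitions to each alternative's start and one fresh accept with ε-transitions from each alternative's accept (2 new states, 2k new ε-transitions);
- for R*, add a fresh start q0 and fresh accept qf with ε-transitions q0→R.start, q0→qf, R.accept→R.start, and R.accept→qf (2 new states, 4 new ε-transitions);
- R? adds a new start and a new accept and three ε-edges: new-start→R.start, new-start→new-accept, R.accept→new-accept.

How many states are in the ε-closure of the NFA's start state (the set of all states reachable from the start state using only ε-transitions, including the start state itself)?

14

Compute the ε-closure size of each fragment's start state recursively; a symbol fragment's start has no outgoing ε-edge, so its closure is just itself (size 1).
  b | a → new start ε-reaches every alternative's start; none of them accept ε, so the new accept is not reached: C = 1 + 1 + 1 = 3
  (b | a)* → new start has ε-edges to the inner start and to the new accept, so C = 2 + 3 = 5
  b | a → new start ε-reaches every alternative's start; none of them accept ε, so the new accept is not reached: C = 1 + 1 + 1 = 3
  (b | a)? → new start has ε-edges to the inner start and to the new accept, so C = 2 + 3 = 5
  ba → C equals the left operand's closure size = 1 (its accept is not ε-reachable, so the closure stops there)
  (b | a)? | ba | b → C = 1 (new start) + (5 + 1 + 1) + 1 (new accept, since some branch ε-reaches its own accept) = 9
  (b | a)*((b | a)? | ba | b) → the left operand accepts ε, so the closure extends into the next operand (via the concat ε-link); C = 5 + 9 = 14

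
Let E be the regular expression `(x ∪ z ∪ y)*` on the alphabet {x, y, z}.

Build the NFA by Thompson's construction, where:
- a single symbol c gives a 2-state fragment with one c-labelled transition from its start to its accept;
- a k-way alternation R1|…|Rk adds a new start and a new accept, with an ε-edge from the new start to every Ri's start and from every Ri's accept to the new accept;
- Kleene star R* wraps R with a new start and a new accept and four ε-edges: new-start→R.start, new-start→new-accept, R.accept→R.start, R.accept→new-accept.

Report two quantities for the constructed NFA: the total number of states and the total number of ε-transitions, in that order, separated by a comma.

10, 10

By structural recursion:
Each of the 3 symbol leaves contributes 2 states and 0 ε-transitions.
  x ∪ z ∪ y — 8 states, 6 ε-transitions
  (x ∪ z ∪ y)* — 10 states, 10 ε-transitions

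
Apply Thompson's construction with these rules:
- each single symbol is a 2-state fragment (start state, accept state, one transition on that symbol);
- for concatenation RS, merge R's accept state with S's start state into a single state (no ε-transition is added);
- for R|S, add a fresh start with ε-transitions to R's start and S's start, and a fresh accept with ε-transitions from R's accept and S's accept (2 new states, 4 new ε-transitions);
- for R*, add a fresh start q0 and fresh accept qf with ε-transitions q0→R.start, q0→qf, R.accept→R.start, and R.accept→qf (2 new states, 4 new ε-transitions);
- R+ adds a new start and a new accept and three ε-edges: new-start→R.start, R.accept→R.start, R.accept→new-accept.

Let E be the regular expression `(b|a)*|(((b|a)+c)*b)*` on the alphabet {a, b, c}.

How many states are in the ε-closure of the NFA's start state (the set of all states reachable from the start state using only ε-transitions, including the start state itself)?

15

Work bottom-up. For each fragment F, track |ε-closure(F.start)| and whether F's accept lies in that closure (i.e. whether F accepts ε). A single-symbol fragment has closure size 1 and does not accept ε.
  b|a — new start ε-reaches every alternative's start; none of them accept ε, so the new accept is not reached: |closure| = 1 + 1 + 1 = 3
  (b|a)* — new start has ε-edges to the inner start and to the new accept, so |closure| = 2 + 3 = 5
  b|a — |closure| = 1 + 1 + 1 = 3 (the new accept is not ε-reachable since no branch accepts ε)
  (b|a)+ — |closure| = 1 + 3 = 4 (the body doesn't accept ε, so the new accept is not reached)
  (b|a)+c — |closure| equals the left operand's closure size = 4 (its accept is not ε-reachable, so the closure stops there)
  ((b|a)+c)* — new start has ε-edges to the inner start and to the new accept, so |closure| = 2 + 4 = 6
  ((b|a)+c)*b — the left operand accepts ε, so the closure extends into the next operand (the shared merged state is already counted); |closure| = 6 + (1−1) = 6
  (((b|a)+c)*b)* — |closure| = 1 (new start) + 6 (body) + 1 (new accept) = 8
  (b|a)*|(((b|a)+c)*b)* — new start ε-reaches every alternative's start; at least one alternative accepts ε, so the union's new accept is reached too: |closure| = 1 + 5 + 8 + 1 = 15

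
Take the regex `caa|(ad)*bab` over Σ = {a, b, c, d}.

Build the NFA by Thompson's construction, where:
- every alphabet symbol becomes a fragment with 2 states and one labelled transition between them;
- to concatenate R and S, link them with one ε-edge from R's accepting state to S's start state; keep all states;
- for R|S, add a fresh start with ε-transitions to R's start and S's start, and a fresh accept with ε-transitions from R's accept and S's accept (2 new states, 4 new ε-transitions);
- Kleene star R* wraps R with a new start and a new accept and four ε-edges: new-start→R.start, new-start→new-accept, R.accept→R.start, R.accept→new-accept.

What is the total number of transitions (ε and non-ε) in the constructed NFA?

22

By structural recursion:
Each of the 8 symbol leaves contributes 1 transition (1 symbol, 0 ε).
  caa : 5 transitions (3 symbol, 2 ε)
  ad : 3 transitions (2 symbol, 1 ε)
  (ad)* : 7 transitions (2 symbol, 5 ε)
  (ad)*bab : 13 transitions (5 symbol, 8 ε)
  caa|(ad)*bab : 22 transitions (8 symbol, 14 ε)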